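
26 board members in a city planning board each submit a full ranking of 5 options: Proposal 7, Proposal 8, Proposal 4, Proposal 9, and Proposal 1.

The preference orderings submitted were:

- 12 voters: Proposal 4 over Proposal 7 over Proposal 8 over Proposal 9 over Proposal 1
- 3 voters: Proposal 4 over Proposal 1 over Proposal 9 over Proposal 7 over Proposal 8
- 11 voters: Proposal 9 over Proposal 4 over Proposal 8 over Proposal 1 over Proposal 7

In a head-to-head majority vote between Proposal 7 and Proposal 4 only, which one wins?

Ballots ranking Proposal 7 above Proposal 4: 0.
Ballots ranking Proposal 4 above Proposal 7: 12+3+11 = 26.
Proposal 4 wins the head-to-head, 26–0.

Proposal 4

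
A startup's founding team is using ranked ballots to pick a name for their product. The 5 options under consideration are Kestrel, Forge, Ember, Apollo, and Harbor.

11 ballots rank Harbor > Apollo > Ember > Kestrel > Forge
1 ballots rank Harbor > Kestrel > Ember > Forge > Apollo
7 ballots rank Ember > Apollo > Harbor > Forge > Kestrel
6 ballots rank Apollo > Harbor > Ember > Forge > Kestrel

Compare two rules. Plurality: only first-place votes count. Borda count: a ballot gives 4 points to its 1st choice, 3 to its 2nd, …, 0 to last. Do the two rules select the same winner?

Yes

Plurality first-place counts: Kestrel 0, Forge 0, Ember 7, Apollo 6, Harbor 12 → Harbor.
Borda totals: Kestrel 14, Forge 14, Ember 64, Apollo 78, Harbor 80 → Harbor.
The two rules agree on Harbor.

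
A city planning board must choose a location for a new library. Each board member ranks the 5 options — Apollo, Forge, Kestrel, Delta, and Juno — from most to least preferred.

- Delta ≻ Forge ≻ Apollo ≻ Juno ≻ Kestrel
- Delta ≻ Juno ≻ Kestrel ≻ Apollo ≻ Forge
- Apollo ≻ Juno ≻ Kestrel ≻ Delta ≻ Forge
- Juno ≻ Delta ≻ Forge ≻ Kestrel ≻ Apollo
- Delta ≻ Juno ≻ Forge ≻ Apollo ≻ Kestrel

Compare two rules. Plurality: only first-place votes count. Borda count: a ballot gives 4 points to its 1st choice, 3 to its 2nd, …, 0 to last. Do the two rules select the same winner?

Yes

Plurality first-place counts: Apollo 1, Forge 0, Kestrel 0, Delta 3, Juno 1 → Delta.
Borda totals: Apollo 8, Forge 7, Kestrel 5, Delta 16, Juno 14 → Delta.
The two rules agree on Delta.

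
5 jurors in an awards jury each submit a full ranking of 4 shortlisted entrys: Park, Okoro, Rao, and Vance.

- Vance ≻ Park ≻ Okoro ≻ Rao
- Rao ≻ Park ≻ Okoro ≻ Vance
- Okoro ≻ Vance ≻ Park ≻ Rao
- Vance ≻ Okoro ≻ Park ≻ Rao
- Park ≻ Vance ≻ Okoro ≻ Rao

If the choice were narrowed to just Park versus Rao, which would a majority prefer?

Park

Ballots ranking Park above Rao: 4.
Ballots ranking Rao above Park: 1.
Park wins the head-to-head, 4–1.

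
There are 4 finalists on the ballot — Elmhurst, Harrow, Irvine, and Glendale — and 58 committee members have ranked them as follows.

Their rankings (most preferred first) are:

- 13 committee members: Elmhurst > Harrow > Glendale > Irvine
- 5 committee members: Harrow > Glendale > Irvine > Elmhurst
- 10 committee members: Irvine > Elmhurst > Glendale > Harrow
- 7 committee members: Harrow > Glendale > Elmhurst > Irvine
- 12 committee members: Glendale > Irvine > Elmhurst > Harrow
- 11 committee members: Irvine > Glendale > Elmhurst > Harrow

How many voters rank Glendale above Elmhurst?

35

Ballots ranking Glendale above Elmhurst: 5+7+12+11 = 35.
Ballots ranking Elmhurst above Glendale: 13+10 = 23.
So 35 of 58 voters prefer Glendale to Elmhurst.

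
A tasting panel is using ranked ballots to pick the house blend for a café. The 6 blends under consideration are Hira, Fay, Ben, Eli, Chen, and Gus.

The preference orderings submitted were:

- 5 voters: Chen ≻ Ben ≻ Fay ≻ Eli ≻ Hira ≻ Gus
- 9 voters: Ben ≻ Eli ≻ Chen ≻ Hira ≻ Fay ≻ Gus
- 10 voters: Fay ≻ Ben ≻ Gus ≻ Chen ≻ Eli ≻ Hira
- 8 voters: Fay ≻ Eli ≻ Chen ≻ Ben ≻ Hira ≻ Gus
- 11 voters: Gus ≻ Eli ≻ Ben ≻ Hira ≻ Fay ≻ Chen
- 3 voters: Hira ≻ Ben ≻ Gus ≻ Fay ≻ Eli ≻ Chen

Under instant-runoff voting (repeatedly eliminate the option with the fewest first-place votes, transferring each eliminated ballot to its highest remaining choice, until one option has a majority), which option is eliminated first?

Round 1: Fay 18, Gus 11, Ben 9, Chen 5, Hira 3, Eli 0. Eli has the fewest and is eliminated.
Round 2: Fay 18, Gus 11, Ben 9, Chen 5, Hira 3. Hira has the fewest and is eliminated.
Round 3: Fay 18, Ben 12, Gus 11, Chen 5. Chen has the fewest and is eliminated.
Round 4: Fay 18, Ben 17, Gus 11. Gus has the fewest and is eliminated.
Round 5: Ben 28, Fay 18. Ben has a majority.

Eli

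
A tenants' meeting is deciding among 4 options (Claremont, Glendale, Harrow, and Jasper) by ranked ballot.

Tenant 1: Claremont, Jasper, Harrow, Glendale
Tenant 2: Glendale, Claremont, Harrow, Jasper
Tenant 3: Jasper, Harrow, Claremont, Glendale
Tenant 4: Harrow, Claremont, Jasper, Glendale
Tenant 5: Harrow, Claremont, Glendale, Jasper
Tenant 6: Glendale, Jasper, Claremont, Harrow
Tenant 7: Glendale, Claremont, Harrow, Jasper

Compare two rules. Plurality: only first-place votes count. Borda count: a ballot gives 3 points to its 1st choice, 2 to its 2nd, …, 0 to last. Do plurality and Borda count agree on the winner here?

Plurality first-place counts: Claremont 1, Glendale 3, Harrow 2, Jasper 1 → Glendale.
Borda totals: Claremont 13, Glendale 10, Harrow 11, Jasper 8 → Claremont.
The two rules disagree: plurality picks Glendale, Borda picks Claremont.

No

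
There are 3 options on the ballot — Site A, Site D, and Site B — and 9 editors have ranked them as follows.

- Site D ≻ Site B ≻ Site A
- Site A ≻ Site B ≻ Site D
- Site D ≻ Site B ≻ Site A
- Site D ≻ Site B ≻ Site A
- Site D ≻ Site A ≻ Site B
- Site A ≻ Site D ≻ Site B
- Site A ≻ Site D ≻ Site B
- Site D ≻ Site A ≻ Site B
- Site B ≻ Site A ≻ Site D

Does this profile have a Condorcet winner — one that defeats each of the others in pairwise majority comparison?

Yes

Head-to-head results (9 voters total):
Site A vs Site D: Site D wins 5–4.
Site A vs Site B: Site A wins 5–4.
Site D vs Site B: Site D wins 7–2.
Site D beats each rival — Site A (5–4), Site B (7–2) — so Site D is the Condorcet winner.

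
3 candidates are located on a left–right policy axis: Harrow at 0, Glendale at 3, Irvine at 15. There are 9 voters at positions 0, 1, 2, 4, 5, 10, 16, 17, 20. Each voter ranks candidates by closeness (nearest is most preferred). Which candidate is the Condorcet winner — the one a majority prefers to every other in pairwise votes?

Glendale

With single-peaked preferences on a line, the Condorcet winner is the candidate closest to the median voter.
The median voter (position 5) is closest to Glendale at 3.
Check: Glendale vs Irvine — voters closer to Glendale: 5 of 9.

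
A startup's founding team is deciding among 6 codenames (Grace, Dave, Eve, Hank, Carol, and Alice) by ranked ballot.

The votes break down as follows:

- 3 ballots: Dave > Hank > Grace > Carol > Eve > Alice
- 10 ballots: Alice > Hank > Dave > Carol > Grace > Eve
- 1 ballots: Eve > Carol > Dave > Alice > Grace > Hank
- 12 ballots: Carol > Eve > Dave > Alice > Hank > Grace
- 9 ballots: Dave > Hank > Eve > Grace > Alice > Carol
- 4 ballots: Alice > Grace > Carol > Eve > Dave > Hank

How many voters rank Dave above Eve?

Ballots ranking Dave above Eve: 3+10+9 = 22.
Ballots ranking Eve above Dave: 1+12+4 = 17.
So 22 of 39 voters prefer Dave to Eve.

22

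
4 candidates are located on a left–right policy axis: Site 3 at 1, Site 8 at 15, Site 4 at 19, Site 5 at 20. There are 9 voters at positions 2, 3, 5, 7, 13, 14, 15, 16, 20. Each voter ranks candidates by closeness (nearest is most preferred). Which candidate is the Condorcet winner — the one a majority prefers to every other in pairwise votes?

With single-peaked preferences on a line, the Condorcet winner is the candidate closest to the median voter.
The median voter (position 13) is closest to Site 8 at 15.
Check: Site 8 vs Site 3 — voters closer to Site 8: 5 of 9.

Site 8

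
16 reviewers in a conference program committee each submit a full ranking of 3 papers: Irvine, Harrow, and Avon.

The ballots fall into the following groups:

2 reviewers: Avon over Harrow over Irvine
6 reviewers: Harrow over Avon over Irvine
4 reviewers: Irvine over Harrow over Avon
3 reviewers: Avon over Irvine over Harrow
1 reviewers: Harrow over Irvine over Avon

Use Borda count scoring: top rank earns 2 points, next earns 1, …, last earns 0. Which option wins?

Harrow

Borda scores:
  Irvine: 2·0 + 6·0 + 4·2 + 3·1 + 1 = 12
  Harrow: 2·1 + 6·2 + 4·1 + 3·0 + 2 = 20
  Avon: 2·2 + 6·1 + 4·0 + 3·2 + 0 = 16
Harrow has the highest total.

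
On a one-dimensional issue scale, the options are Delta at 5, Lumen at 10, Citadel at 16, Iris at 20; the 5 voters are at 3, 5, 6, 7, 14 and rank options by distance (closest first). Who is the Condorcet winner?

Delta

With single-peaked preferences on a line, the Condorcet winner is the candidate closest to the median voter.
The median voter (position 6) is closest to Delta at 5.
Check: Delta vs Lumen — voters closer to Delta: 4 of 5.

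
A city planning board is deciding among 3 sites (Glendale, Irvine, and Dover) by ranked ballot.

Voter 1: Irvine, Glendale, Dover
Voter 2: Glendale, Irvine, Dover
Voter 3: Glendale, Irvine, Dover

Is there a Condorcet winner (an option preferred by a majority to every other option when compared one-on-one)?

Head-to-head results (3 voters total):
Glendale vs Irvine: Glendale wins 2–1.
Glendale vs Dover: Glendale wins 3–0.
Irvine vs Dover: Irvine wins 3–0.
Glendale beats each rival — Irvine (2–1), Dover (3–0) — so Glendale is the Condorcet winner.

Yes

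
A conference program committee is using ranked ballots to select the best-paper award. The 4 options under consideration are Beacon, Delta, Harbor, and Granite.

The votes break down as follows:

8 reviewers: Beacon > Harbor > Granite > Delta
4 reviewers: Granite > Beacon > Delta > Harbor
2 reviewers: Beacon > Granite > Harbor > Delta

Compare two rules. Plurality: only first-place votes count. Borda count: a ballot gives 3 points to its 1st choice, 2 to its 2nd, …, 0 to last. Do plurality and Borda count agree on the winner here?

Yes

Plurality first-place counts: Beacon 10, Delta 0, Harbor 0, Granite 4 → Beacon.
Borda totals: Beacon 38, Delta 4, Harbor 18, Granite 24 → Beacon.
The two rules agree on Beacon.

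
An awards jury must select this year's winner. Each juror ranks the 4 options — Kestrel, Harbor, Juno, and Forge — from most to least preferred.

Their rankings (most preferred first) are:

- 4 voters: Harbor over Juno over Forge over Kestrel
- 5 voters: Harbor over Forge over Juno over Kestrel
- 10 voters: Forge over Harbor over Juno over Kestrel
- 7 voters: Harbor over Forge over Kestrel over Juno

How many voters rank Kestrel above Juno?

7

Ballots ranking Kestrel above Juno: 7.
Ballots ranking Juno above Kestrel: 4+5+10 = 19.
So 7 of 26 voters prefer Kestrel to Juno.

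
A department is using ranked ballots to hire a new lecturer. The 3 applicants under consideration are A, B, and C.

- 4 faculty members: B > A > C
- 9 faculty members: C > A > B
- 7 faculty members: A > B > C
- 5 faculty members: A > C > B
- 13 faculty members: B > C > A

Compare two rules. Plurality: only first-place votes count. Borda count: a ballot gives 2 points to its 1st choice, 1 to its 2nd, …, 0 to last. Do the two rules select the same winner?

Yes

Plurality first-place counts: A 12, B 17, C 9 → B.
Borda totals: A 37, B 41, C 36 → B.
The two rules agree on B.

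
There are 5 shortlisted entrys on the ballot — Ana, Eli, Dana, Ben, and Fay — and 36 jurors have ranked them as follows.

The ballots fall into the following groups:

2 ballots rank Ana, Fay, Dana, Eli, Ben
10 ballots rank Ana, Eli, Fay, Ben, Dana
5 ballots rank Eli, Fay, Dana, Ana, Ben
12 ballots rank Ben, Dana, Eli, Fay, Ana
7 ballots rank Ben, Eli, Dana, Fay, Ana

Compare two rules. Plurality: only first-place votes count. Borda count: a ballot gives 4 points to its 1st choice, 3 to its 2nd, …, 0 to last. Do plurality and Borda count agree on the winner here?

Plurality first-place counts: Ana 12, Eli 5, Dana 0, Ben 19, Fay 0 → Ben.
Borda totals: Ana 53, Eli 97, Dana 64, Ben 86, Fay 60 → Eli.
The two rules disagree: plurality picks Ben, Borda picks Eli.

No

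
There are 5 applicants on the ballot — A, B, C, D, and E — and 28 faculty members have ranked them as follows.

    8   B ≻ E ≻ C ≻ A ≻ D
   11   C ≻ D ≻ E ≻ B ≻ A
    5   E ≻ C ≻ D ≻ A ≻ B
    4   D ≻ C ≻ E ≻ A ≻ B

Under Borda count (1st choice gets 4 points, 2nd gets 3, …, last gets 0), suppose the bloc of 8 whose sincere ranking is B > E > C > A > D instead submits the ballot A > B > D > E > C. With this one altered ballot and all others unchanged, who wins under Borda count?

D

Borda totals with the altered ballot: A 41, B 35, C 71, D 75, E 58.
The switch changes the winner from C to D.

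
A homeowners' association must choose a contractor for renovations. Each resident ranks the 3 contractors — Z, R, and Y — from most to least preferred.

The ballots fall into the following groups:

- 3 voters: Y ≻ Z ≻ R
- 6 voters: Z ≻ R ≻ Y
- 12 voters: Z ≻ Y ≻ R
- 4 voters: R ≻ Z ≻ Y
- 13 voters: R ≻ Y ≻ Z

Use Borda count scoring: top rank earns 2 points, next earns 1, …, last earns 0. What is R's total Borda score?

Borda scores:
  Z: 3·1 + 6·2 + 12·2 + 4·1 + 13·0 = 43
  R: 3·0 + 6·1 + 12·0 + 4·2 + 13·2 = 40
  Y: 3·2 + 6·0 + 12·1 + 4·0 + 13·1 = 31

40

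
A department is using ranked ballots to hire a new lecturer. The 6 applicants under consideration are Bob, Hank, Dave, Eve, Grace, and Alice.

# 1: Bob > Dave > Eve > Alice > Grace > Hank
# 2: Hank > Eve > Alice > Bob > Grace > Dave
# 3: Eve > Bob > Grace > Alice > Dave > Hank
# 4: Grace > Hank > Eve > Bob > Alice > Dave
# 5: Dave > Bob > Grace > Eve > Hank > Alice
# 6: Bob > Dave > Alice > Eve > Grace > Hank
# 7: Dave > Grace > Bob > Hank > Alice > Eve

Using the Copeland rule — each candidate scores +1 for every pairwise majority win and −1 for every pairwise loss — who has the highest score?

Pairwise results:
  Bob vs Hank: Bob wins 5–2.
  Bob vs Dave: Bob wins 5–2.
  Bob vs Eve: Bob wins 4–3.
  Bob vs Grace: Bob wins 5–2.
  Bob vs Alice: Bob wins 6–1.
  Hank vs Dave: Dave wins 5–2.
  Hank vs Eve: Eve wins 4–3.
  Hank vs Grace: Grace wins 6–1.
  Hank vs Alice: Hank wins 4–3.
  Dave vs Eve: Dave wins 4–3.
  Dave vs Grace: Dave wins 4–3.
  Dave vs Alice: Dave wins 4–3.
  Eve vs Grace: Eve wins 4–3.
  Eve vs Alice: Eve wins 5–2.
  Grace vs Alice: Grace wins 4–3.
Copeland scores (wins − losses):
  Bob: 5 − 0 = 5
  Hank: 1 − 4 = -3
  Dave: 4 − 1 = 3
  Eve: 3 − 2 = 1
  Grace: 2 − 3 = -1
  Alice: 0 − 5 = -5
Bob has the best Copeland score.

Bob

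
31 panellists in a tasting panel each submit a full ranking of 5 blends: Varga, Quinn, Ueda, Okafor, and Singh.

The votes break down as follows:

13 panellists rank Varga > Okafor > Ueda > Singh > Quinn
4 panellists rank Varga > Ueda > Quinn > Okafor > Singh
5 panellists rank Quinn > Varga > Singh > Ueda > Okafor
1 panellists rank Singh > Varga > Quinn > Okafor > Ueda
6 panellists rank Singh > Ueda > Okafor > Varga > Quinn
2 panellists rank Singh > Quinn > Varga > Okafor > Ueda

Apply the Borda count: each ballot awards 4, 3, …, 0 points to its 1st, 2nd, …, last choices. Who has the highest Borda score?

Borda scores:
  Varga: 13·4 + 4·4 + 5·3 + 3 + 6·1 + 2·2 = 96
  Quinn: 13·0 + 4·2 + 5·4 + 2 + 6·0 + 2·3 = 36
  Ueda: 13·2 + 4·3 + 5·1 + 0 + 6·3 + 2·0 = 61
  Okafor: 13·3 + 4·1 + 5·0 + 1 + 6·2 + 2·1 = 58
  Singh: 13·1 + 4·0 + 5·2 + 4 + 6·4 + 2·4 = 59
Varga has the highest total.

Varga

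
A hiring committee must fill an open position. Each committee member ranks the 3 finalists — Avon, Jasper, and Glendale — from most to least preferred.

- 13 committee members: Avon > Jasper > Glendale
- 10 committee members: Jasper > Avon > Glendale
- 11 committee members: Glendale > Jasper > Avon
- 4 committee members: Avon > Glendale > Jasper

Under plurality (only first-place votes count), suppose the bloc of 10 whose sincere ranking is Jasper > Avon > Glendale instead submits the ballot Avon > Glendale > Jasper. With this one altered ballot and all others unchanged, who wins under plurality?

Avon

First-place totals with the altered ballot: Avon 27, Jasper 0, Glendale 11.
The winner is unchanged: still Avon.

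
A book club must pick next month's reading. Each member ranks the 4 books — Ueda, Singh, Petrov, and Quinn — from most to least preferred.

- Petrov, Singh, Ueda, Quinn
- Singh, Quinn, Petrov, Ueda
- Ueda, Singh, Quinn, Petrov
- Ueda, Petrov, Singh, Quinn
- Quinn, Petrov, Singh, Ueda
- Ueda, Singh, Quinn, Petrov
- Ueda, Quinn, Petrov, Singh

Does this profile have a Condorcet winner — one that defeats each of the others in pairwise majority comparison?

Yes

Head-to-head results (7 voters total):
Ueda vs Singh: Ueda wins 4–3.
Ueda vs Petrov: Ueda wins 4–3.
Ueda vs Quinn: Ueda wins 5–2.
Singh vs Petrov: Petrov wins 4–3.
Singh vs Quinn: Singh wins 5–2.
Petrov vs Quinn: Quinn wins 5–2.
Ueda beats each rival — Singh (4–3), Petrov (4–3), Quinn (5–2) — so Ueda is the Condorcet winner.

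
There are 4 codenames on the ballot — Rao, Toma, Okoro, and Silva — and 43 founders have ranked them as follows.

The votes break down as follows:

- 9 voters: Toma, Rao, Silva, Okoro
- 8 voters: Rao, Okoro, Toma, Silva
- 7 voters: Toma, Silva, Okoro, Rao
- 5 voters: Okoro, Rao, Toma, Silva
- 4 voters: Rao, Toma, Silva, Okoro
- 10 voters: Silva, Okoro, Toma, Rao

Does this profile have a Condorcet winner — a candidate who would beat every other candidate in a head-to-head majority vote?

Head-to-head results (43 voters total):
Rao vs Toma: Toma wins 26–17.
Rao vs Okoro: Okoro wins 22–21.
Rao vs Silva: Rao wins 26–17.
Toma vs Okoro: Okoro wins 23–20.
Toma vs Silva: Toma wins 33–10.
Okoro vs Silva: Silva wins 30–13.
No candidate beats all others: Rao beats Silva beats Okoro beats Rao, a majority cycle.

No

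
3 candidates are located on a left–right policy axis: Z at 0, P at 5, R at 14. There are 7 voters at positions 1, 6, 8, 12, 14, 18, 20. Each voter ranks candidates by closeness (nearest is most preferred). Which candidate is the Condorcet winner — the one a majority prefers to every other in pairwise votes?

With single-peaked preferences on a line, the Condorcet winner is the candidate closest to the median voter.
The median voter (position 12) is closest to R at 14.
Check: R vs P — voters closer to R: 4 of 7.

R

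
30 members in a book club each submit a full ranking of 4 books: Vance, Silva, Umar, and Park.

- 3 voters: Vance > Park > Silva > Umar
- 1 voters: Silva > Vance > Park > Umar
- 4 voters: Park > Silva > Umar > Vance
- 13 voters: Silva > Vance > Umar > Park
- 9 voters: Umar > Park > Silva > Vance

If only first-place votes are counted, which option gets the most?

Silva

First-place vote totals:
  Vance: 3
  Silva: 14
  Umar: 9
  Park: 4
Silva has the most first-place votes.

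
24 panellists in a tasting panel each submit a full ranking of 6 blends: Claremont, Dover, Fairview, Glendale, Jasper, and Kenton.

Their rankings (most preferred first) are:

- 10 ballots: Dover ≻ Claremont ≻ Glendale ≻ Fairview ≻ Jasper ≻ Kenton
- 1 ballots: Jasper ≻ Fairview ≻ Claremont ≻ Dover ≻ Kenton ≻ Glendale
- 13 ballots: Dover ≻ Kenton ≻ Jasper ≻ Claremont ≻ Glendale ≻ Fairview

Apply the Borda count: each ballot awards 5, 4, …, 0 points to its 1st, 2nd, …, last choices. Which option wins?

Borda scores:
  Claremont: 10·4 + 3 + 13·2 = 69
  Dover: 10·5 + 2 + 13·5 = 117
  Fairview: 10·2 + 4 + 13·0 = 24
  Glendale: 10·3 + 0 + 13·1 = 43
  Jasper: 10·1 + 5 + 13·3 = 54
  Kenton: 10·0 + 1 + 13·4 = 53
Dover has the highest total.

Dover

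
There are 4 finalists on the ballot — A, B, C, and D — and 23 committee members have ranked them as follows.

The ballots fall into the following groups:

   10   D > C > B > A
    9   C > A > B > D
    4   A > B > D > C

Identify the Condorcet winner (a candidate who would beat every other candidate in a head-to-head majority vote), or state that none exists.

Head-to-head results (23 voters total):
A vs B: A wins 13–10.
A vs C: C wins 19–4.
A vs D: A wins 13–10.
B vs C: C wins 19–4.
B vs D: B wins 13–10.
C vs D: D wins 14–9.
No candidate beats all others: A beats D beats C beats A, a majority cycle.

None — there is no Condorcet winner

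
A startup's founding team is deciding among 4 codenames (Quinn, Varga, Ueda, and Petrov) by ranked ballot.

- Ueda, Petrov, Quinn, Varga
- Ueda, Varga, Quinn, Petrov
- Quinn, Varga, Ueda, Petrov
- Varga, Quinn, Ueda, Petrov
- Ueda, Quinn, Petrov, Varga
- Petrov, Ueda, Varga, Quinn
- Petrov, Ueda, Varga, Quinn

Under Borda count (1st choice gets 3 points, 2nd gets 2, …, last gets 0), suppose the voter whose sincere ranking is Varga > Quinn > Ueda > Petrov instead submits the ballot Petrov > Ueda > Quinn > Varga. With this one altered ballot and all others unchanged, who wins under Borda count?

Borda totals with the altered ballot: Quinn 8, Varga 6, Ueda 16, Petrov 12.
The winner is unchanged: still Ueda.

Ueda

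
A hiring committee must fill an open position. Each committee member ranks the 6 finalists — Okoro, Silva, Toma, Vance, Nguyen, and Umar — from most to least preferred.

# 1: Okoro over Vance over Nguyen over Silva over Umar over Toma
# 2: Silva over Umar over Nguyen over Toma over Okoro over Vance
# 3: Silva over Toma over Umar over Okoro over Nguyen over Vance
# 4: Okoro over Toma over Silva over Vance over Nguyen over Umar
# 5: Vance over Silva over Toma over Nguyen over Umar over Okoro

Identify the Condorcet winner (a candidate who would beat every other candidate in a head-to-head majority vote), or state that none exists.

Silva

Head-to-head results (5 voters total):
Okoro vs Silva: Silva wins 3–2.
Okoro vs Toma: Toma wins 3–2.
Okoro vs Vance: Okoro wins 4–1.
Okoro vs Nguyen: Okoro wins 3–2.
Okoro vs Umar: Umar wins 3–2.
Silva vs Toma: Silva wins 4–1.
Silva vs Vance: Silva wins 3–2.
Silva vs Nguyen: Silva wins 4–1.
Silva vs Umar: Silva wins 5–0.
Toma vs Vance: Toma wins 3–2.
Toma vs Nguyen: Toma wins 3–2.
Toma vs Umar: Toma wins 3–2.
Vance vs Nguyen: Vance wins 3–2.
Vance vs Umar: Vance wins 3–2.
Nguyen vs Umar: Nguyen wins 3–2.
Silva beats each rival — Okoro (3–2), Toma (4–1), Vance (3–2), Nguyen (4–1), Umar (5–0) — so Silva is the Condorcet winner.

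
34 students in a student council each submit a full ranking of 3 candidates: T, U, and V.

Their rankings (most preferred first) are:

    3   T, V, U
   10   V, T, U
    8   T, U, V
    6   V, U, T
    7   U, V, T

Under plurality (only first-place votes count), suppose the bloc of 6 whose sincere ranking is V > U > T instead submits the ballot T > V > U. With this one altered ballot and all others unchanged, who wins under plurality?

First-place totals with the altered ballot: T 17, U 7, V 10.
The switch changes the winner from V to T.

T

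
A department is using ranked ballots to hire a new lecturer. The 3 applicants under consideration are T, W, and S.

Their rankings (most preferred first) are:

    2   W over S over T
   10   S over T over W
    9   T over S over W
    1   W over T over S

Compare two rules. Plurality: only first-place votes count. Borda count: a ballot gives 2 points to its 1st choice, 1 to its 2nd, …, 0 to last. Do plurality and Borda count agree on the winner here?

Plurality first-place counts: T 9, W 3, S 10 → S.
Borda totals: T 29, W 6, S 31 → S.
The two rules agree on S.

Yes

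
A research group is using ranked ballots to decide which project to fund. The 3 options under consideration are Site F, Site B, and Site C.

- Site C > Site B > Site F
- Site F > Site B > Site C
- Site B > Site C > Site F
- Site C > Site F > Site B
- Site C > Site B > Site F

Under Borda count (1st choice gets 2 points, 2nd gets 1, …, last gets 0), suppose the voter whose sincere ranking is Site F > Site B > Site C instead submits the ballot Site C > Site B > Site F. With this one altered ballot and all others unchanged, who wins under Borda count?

Site C

Borda totals with the altered ballot: Site F 1, Site B 5, Site C 9.
The winner is unchanged: still Site C.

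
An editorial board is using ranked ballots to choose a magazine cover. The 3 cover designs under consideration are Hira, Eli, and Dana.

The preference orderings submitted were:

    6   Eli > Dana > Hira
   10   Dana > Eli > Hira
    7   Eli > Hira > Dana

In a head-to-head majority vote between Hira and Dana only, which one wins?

Ballots ranking Hira above Dana: 7.
Ballots ranking Dana above Hira: 6+10 = 16.
Dana wins the head-to-head, 16–7.

Dana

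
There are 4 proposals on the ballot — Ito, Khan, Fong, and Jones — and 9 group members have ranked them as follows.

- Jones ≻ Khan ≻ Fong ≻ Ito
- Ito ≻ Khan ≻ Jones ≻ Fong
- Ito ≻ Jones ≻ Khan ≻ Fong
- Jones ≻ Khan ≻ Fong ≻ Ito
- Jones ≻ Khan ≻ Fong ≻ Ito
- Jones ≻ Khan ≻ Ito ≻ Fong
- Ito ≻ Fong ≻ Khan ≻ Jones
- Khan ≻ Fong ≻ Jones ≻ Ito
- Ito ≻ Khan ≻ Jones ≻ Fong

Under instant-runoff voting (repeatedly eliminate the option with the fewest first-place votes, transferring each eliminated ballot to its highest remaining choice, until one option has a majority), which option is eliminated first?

Fong

Round 1: Ito 4, Jones 4, Khan 1, Fong 0. Fong has the fewest and is eliminated.
Round 2: Ito 4, Jones 4, Khan 1. Khan has the fewest and is eliminated.
Round 3: Jones 5, Ito 4. Jones has a majority.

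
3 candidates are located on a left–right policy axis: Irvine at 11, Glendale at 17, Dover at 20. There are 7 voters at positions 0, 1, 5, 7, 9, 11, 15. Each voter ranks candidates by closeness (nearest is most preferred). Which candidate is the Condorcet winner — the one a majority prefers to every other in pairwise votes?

With single-peaked preferences on a line, the Condorcet winner is the candidate closest to the median voter.
The median voter (position 7) is closest to Irvine at 11.
Check: Irvine vs Dover — voters closer to Irvine: 7 of 7.

Irvine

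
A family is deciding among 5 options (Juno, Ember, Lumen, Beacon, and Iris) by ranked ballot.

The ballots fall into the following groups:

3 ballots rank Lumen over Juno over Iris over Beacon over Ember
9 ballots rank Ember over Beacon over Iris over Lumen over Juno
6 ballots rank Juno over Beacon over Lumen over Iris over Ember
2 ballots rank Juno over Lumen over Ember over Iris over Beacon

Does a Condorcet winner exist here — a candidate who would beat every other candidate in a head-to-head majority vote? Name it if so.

None — there is no Condorcet winner

Head-to-head results (20 voters total):
Juno vs Ember: Juno wins 11–9.
Juno vs Lumen: Lumen wins 12–8.
Juno vs Beacon: Juno wins 11–9.
Juno vs Iris: Juno wins 11–9.
Ember vs Lumen: Lumen wins 11–9.
Ember vs Beacon: Ember wins 11–9.
Ember vs Iris: Ember wins 11–9.
Lumen vs Beacon: Beacon wins 15–5.
Lumen vs Iris: Lumen wins 11–9.
Beacon vs Iris: Beacon wins 15–5.
No candidate beats all others: Juno beats Beacon beats Lumen beats Juno, a majority cycle.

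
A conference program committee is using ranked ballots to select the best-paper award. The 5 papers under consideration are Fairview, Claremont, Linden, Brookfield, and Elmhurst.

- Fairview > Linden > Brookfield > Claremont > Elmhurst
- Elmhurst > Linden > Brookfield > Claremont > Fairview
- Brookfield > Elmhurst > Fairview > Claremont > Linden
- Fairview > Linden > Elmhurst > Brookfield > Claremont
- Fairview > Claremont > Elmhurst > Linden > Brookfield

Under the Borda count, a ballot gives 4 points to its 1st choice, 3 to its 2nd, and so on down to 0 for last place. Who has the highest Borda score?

Borda scores:
  Fairview: 4 + 0 + 2 + 4 + 4 = 14
  Claremont: 1 + 1 + 1 + 0 + 3 = 6
  Linden: 3 + 3 + 0 + 3 + 1 = 10
  Brookfield: 2 + 2 + 4 + 1 + 0 = 9
  Elmhurst: 0 + 4 + 3 + 2 + 2 = 11
Fairview has the highest total.

Fairview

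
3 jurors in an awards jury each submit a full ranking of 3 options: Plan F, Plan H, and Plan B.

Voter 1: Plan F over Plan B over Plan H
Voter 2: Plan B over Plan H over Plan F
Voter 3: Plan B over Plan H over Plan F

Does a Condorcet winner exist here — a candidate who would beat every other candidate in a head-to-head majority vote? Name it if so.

Head-to-head results (3 voters total):
Plan F vs Plan H: Plan H wins 2–1.
Plan F vs Plan B: Plan B wins 2–1.
Plan H vs Plan B: Plan B wins 3–0.
Plan B beats each rival — Plan F (2–1), Plan H (3–0) — so Plan B is the Condorcet winner.

Plan B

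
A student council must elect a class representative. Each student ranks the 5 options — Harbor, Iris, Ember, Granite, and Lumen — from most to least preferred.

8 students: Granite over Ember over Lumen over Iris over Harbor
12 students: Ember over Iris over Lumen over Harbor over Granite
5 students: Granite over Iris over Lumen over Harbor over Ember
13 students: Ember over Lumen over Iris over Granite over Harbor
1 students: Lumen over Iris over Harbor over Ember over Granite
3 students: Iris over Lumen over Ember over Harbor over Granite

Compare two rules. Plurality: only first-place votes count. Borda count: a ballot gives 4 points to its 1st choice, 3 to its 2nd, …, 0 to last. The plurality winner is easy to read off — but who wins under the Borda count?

Ember

Plurality first-place counts: Harbor 0, Iris 3, Ember 25, Granite 13, Lumen 1 → Ember.
Borda totals: Harbor 22, Iris 100, Ember 131, Granite 65, Lumen 102 → Ember.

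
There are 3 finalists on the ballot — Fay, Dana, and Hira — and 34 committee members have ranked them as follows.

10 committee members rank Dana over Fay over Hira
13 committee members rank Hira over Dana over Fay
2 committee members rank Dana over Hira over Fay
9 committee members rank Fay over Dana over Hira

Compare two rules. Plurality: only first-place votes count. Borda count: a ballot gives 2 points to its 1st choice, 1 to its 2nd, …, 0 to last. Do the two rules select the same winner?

No

Plurality first-place counts: Fay 9, Dana 12, Hira 13 → Hira.
Borda totals: Fay 28, Dana 46, Hira 28 → Dana.
The two rules disagree: plurality picks Hira, Borda picks Dana.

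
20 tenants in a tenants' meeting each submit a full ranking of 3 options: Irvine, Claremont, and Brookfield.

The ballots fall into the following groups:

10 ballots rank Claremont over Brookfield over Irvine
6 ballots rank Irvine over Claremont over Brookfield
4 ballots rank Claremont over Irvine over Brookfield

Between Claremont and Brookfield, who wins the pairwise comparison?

Claremont

Ballots ranking Claremont above Brookfield: 10+6+4 = 20.
Ballots ranking Brookfield above Claremont: 0.
Claremont wins the head-to-head, 20–0.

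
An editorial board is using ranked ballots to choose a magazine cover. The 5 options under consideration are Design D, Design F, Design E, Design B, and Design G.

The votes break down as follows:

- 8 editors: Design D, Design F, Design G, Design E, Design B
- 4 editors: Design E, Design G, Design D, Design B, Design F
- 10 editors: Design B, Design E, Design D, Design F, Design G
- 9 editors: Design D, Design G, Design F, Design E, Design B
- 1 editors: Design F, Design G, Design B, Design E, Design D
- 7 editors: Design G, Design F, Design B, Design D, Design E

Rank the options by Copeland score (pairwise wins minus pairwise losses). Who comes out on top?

Pairwise results:
  Design D vs Design F: Design D wins 31–8.
  Design D vs Design E: Design D wins 24–15.
  Design D vs Design B: Design D wins 21–18.
  Design D vs Design G: Design D wins 27–12.
  Design F vs Design E: Design F wins 25–14.
  Design F vs Design B: Design F wins 25–14.
  Design F vs Design G: Design G wins 20–19.
  Design E vs Design B: Design E wins 21–18.
  Design E vs Design G: Design G wins 25–14.
  Design B vs Design G: Design G wins 29–10.
Copeland scores (wins − losses):
  Design D: 4 − 0 = 4
  Design F: 2 − 2 = 0
  Design E: 1 − 3 = -2
  Design B: 0 − 4 = -4
  Design G: 3 − 1 = 2
Design D has the best Copeland score.

Design D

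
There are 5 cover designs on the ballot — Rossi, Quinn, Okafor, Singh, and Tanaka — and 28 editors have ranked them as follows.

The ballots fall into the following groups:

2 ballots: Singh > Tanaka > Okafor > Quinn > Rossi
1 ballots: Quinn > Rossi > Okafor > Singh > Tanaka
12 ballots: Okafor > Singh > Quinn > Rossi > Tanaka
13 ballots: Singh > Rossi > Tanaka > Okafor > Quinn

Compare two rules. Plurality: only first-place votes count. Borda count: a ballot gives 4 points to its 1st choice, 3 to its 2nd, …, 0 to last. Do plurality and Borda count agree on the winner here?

Plurality first-place counts: Rossi 0, Quinn 1, Okafor 12, Singh 15, Tanaka 0 → Singh.
Borda totals: Rossi 54, Quinn 30, Okafor 67, Singh 97, Tanaka 32 → Singh.
The two rules agree on Singh.

Yes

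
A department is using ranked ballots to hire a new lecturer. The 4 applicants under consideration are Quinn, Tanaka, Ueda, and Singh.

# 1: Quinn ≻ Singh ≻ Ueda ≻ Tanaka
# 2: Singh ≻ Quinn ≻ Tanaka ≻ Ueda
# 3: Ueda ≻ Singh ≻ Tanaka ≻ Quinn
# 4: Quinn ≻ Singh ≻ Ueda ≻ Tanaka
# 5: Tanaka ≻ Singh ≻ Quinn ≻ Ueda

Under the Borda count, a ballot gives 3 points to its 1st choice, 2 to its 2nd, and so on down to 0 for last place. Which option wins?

Borda scores:
  Quinn: 3 + 2 + 0 + 3 + 1 = 9
  Tanaka: 0 + 1 + 1 + 0 + 3 = 5
  Ueda: 1 + 0 + 3 + 1 + 0 = 5
  Singh: 2 + 3 + 2 + 2 + 2 = 11
Singh has the highest total.

Singh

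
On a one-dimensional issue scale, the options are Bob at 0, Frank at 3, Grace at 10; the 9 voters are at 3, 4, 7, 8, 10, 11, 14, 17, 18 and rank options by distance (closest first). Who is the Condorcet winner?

With single-peaked preferences on a line, the Condorcet winner is the candidate closest to the median voter.
The median voter (position 10) is closest to Grace at 10.
Check: Grace vs Frank — voters closer to Grace: 7 of 9.

Grace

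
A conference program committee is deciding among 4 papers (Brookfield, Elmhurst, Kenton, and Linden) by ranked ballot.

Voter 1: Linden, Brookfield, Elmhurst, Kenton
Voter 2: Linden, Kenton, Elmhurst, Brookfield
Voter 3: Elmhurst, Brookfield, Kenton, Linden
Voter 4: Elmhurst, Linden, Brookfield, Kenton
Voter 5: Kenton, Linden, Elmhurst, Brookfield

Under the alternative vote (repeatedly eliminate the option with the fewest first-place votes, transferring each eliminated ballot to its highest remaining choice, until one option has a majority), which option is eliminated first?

Brookfield

Round 1: Elmhurst 2, Linden 2, Kenton 1, Brookfield 0. Brookfield has the fewest and is eliminated.
Round 2: Elmhurst 2, Linden 2, Kenton 1. Kenton has the fewest and is eliminated.
Round 3: Linden 3, Elmhurst 2. Linden has a majority.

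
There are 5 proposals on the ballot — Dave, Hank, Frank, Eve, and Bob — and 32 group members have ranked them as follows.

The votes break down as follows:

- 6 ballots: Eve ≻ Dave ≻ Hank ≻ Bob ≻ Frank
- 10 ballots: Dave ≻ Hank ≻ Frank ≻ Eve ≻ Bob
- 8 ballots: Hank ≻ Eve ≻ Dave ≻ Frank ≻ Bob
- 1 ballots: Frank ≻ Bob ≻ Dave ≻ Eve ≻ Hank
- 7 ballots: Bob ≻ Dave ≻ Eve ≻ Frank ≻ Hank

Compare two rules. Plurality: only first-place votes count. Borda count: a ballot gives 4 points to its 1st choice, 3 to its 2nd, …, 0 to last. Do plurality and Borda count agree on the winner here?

Yes

Plurality first-place counts: Dave 10, Hank 8, Frank 1, Eve 6, Bob 7 → Dave.
Borda totals: Dave 97, Hank 74, Frank 39, Eve 73, Bob 37 → Dave.
The two rules agree on Dave.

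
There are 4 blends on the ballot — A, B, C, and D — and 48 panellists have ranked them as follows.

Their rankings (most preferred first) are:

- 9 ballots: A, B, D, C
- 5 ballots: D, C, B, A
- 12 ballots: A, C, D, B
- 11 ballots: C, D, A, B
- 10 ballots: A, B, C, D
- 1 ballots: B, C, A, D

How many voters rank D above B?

28

Ballots ranking D above B: 5+12+11 = 28.
Ballots ranking B above D: 9+10+1 = 20.
So 28 of 48 voters prefer D to B.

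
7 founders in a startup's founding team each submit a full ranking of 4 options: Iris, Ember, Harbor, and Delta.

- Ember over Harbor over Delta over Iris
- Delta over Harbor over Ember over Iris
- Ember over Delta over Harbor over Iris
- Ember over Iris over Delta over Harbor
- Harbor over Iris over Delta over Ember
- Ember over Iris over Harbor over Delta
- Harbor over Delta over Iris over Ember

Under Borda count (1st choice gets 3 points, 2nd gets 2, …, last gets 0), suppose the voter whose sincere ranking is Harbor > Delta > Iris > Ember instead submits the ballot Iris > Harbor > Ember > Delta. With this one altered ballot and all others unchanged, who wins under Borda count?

Ember

Borda totals with the altered ballot: Iris 9, Ember 14, Harbor 11, Delta 8.
The winner is unchanged: still Ember.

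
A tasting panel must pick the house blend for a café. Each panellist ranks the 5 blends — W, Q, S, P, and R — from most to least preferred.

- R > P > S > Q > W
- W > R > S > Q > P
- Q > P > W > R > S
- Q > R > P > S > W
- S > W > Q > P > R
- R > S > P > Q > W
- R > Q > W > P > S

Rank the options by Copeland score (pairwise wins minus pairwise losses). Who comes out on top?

Pairwise results:
  W vs Q: Q wins 5–2.
  W vs S: S wins 4–3.
  W vs P: P wins 4–3.
  W vs R: R wins 4–3.
  Q vs S: S wins 4–3.
  Q vs P: Q wins 5–2.
  Q vs R: R wins 4–3.
  S vs P: P wins 4–3.
  S vs R: R wins 6–1.
  P vs R: R wins 5–2.
Copeland scores (wins − losses):
  W: 0 − 4 = -4
  Q: 2 − 2 = 0
  S: 2 − 2 = 0
  P: 2 − 2 = 0
  R: 4 − 0 = 4
R has the best Copeland score.

R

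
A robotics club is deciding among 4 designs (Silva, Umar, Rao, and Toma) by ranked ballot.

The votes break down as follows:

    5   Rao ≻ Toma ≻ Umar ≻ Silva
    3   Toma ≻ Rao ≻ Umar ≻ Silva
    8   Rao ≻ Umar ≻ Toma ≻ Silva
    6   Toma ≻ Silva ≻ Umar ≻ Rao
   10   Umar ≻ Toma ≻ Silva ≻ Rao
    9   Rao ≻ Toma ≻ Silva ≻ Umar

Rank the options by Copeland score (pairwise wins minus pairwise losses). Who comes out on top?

Rao

Pairwise results:
  Silva vs Umar: Umar wins 26–15.
  Silva vs Rao: Rao wins 25–16.
  Silva vs Toma: Toma wins 41–0.
  Umar vs Rao: Rao wins 25–16.
  Umar vs Toma: Toma wins 23–18.
  Rao vs Toma: Rao wins 22–19.
Copeland scores (wins − losses):
  Silva: 0 − 3 = -3
  Umar: 1 − 2 = -1
  Rao: 3 − 0 = 3
  Toma: 2 − 1 = 1
Rao has the best Copeland score.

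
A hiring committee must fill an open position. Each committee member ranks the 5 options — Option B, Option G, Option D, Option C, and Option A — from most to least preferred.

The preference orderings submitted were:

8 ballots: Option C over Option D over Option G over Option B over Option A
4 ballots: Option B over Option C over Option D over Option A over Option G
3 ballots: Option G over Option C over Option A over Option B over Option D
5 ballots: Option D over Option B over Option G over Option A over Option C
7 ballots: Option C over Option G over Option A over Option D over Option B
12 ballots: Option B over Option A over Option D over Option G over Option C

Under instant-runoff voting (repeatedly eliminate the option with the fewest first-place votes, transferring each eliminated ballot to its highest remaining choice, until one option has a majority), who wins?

Option B

Round 1: Option B 16, Option C 15, Option D 5, Option G 3, Option A 0. Option A has the fewest and is eliminated.
Round 2: Option B 16, Option C 15, Option D 5, Option G 3. Option G has the fewest and is eliminated.
Round 3: Option C 18, Option B 16, Option D 5. Option D has the fewest and is eliminated.
Round 4: Option B 21, Option C 18. Option B has a majority.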